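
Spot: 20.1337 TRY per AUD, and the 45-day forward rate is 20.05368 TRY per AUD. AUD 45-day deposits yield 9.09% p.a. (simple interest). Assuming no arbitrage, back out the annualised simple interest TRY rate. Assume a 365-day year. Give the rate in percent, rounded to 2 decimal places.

5.83%

T = 45/365 years.
F/S = 20.05368/20.1337 = 0.9960256 = (growth of TRY) / (growth of AUD).
AUD growth factor: 1 + 0.0909×45/365 = 1.0112068.
Hence g_TRY = 1.0071879.
r = (1.0071879 − 1)/(45/365) = 0.058302 → 5.83%.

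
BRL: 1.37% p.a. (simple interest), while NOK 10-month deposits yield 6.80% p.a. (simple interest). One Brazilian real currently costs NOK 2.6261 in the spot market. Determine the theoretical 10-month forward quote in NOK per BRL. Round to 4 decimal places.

2.7436

T = 10/12 years.
NOK accumulates by 1 + 0.0680×10/12 = 1.0566667.
Growth of 1 BRL over T: 1 + 0.0137×10/12 = 1.0114167.
So F = 2.6261 × 1.0566667 / 1.0114167 = 2.743590 (NOK/BRL).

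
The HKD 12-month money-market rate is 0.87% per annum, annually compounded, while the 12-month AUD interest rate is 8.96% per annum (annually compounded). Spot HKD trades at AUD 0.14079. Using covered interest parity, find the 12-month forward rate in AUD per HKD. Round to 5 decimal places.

T = 1 year.
AUD accumulates by (1 + 0.0896)^1 = 1.089600.
Growth of 1 HKD over T: (1 + 0.0087)^1 = 1.008700.
CIP: F = S · (grow AUD)/(grow HKD) = 0.14079 × 1.089600/1.008700 = 0.1520817 AUD per HKD.

0.15208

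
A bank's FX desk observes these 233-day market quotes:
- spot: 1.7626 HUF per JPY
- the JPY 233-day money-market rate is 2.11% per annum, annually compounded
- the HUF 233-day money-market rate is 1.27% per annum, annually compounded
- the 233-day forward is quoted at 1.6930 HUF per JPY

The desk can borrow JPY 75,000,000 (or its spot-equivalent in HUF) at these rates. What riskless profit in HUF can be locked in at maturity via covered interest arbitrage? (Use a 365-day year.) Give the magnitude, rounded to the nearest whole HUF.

HUF 4,585,471

T = 233/365 years.
Route A — deposit JPY, sell forward: 75,000,000 × 1.01341841113 × 1.6930 = HUF 128,678,802.75.
Route B — convert at spot, deposit HUF: 75,000,000 × 1.7626 × 1.0080886123 = HUF 133,264,274.10.
The quoted forward undervalues JPY, so borrow JPY, convert to HUF at spot, deposit the HUF at 1.27%, and buy JPY forward at 1.6930 to cover the loan.
The gap between the two covered legs is HUF 4,585,471.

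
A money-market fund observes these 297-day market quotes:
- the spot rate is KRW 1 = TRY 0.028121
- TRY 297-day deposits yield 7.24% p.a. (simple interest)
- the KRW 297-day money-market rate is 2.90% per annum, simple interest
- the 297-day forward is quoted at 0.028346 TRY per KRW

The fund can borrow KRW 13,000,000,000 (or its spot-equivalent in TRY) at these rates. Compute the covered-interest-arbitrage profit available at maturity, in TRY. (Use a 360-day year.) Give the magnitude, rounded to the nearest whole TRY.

T = 297/360 years.
Keep in KRW, deliver into the forward: 13,000,000,000·1.023925·0.028346 = TRY 377,314,314.65.
Swap to TRY now, deposit: 13,000,000,000·0.028121·1.059730 = TRY 387,408,675.29.
The quoted forward undervalues KRW, so borrow KRW, convert to TRY at spot, deposit the TRY at 7.24%, and buy KRW forward at 0.028346 to cover the loan.
The gap between the two covered legs is TRY 10,094,361.

TRY 10,094,361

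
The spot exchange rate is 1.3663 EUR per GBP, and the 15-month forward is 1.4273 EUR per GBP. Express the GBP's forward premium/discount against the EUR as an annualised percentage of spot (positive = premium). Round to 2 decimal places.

+3.57%

T = 15/12 years.
(F − S)/S = (1.4273 − 1.3663)/1.3663 = 0.0446461.
Annualise by dividing by T: 0.0446461 / (15/12) = 0.035717 → 3.57%.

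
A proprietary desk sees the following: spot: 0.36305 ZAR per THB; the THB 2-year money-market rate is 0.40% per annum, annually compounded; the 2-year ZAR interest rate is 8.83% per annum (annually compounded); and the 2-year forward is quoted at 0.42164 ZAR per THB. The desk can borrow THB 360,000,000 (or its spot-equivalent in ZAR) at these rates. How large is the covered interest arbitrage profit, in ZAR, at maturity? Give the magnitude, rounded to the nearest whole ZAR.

T = 2 years.
Keep in THB, deliver into the forward: 360,000,000·1.008016·0.42164 = ZAR 153,007,151.85.
Swap to ZAR now, deposit: 360,000,000·0.36305·1.18439689 = ZAR 154,798,304.73.
The quoted forward undervalues THB, so borrow THB, convert to ZAR at spot, deposit the ZAR at 8.83%, and buy THB forward at 0.42164 to cover the loan.
The gap between the two covered legs is ZAR 1,791,153.

ZAR 1,791,153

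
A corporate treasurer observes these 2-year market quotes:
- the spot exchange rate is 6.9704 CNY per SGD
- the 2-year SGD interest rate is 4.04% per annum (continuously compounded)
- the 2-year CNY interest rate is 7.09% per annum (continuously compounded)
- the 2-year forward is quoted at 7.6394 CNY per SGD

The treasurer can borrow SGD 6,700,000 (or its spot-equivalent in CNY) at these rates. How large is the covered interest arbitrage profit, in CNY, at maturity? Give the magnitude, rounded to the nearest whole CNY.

T = 2 years.
Invest the SGD and cover forward: 6,700,000 × 1.0841540441 × 7.6394 = CNY 55,491,318.91.
Convert at spot and invest in CNY: 6,700,000 × 6.9704 × 1.1523461563 = CNY 53,816,501.44.
The quoted forward overvalues SGD, so borrow CNY, buy SGD at spot, deposit the SGD at 4.04%, and sell the proceeds forward at 7.6394.
Profit = 55,491,318.91 − 53,816,501.44 = CNY 1,674,817.

CNY 1,674,817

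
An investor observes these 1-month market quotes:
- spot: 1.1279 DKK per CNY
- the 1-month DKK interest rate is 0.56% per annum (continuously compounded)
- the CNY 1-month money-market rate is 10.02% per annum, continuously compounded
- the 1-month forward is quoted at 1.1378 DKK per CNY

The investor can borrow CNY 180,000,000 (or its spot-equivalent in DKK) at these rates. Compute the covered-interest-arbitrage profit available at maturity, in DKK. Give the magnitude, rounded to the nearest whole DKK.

T = 1/12 years.
Keep in CNY, deliver into the forward: 180,000,000·1.00838495848·1.1378 = DKK 206,521,273.04.
Swap to DKK now, deposit: 180,000,000·1.1279·1.00046677557 = DKK 203,116,765.71.
The quoted forward overvalues CNY, so borrow DKK, buy CNY at spot, deposit the CNY at 10.02%, and sell the proceeds forward at 1.1378.
The gap between the two covered legs is DKK 3,404,507.

DKK 3,404,507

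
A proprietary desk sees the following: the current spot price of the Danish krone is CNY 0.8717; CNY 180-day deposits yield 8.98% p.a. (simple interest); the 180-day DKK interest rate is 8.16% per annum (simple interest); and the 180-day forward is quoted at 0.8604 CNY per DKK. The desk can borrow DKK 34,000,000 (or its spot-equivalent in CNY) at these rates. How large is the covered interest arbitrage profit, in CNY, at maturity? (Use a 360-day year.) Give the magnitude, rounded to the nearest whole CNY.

CNY 521,390

T = 180/360 years.
Route A — deposit DKK, sell forward: 34,000,000 × 1.040800 × 0.8604 = CNY 30,447,146.88.
Route B — convert at spot, deposit CNY: 34,000,000 × 0.8717 × 1.044900 = CNY 30,968,537.22.
The quoted forward undervalues DKK, so borrow DKK, convert to CNY at spot, deposit the CNY at 8.98%, and buy DKK forward at 0.8604 to cover the loan.
Arbitrage profit = |30,447,146.88 − 30,968,537.22| = CNY 521,390.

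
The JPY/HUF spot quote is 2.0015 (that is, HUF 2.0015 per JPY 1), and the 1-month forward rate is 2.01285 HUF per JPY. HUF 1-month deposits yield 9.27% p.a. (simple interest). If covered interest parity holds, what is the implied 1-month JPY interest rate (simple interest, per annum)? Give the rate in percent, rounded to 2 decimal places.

2.45%

T = 1/12 years.
CIP gives F = S · g_HUF/g_JPY, so g_HUF/g_JPY = 2.01285/2.0015 = 1.0056707.
The HUF side grows by 1 + 0.0927×1/12 = 1.007725.
That pins the JPY growth at 1.0020427.
r = (1.0020427 − 1)/(1/12) = 0.024512 → 2.45%.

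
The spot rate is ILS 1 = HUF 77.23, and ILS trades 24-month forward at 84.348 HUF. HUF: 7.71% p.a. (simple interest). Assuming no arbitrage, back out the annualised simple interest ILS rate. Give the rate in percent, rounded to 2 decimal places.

T = 2 years.
F/S = 84.348/77.23 = 1.0921663 = (growth of HUF) / (growth of ILS).
The HUF side grows by 1 + 0.0771×2 = 1.154200.
That pins the ILS growth at 1.0567988.
(1.0567988 − 1)/T = 0.028399, i.e. 2.84%.

2.84%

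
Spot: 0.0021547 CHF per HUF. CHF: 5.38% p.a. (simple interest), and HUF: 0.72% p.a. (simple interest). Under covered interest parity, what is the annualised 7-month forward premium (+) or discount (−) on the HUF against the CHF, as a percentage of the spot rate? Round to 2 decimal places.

+4.64%

T = 7/12 years.
F = S · g_CHF/g_HUF = 0.0021547 × 1.0313833/1.004200 = 0.0022130269.
(F − S)/S ÷ T = (0.0022130269 − 0.0021547)/0.0021547/(7/12) = 0.046405 → 4.64%.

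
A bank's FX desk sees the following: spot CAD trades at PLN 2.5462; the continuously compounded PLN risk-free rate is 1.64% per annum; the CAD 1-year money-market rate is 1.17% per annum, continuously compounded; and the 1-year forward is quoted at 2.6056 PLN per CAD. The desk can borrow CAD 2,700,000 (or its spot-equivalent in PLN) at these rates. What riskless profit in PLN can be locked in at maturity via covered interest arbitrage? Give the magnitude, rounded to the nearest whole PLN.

PLN 129,499

T = 1 year.
Keep in CAD, deliver into the forward: 2,700,000·1.011768713·2.6056 = PLN 7,117,914.31.
Swap to PLN now, deposit: 2,700,000·2.5462·1.016535218 = PLN 6,988,415.32.
The quoted forward overvalues CAD, so borrow PLN, buy CAD at spot, deposit the CAD at 1.17%, and sell the proceeds forward at 2.6056.
Arbitrage profit = |7,117,914.31 − 6,988,415.32| = PLN 129,499.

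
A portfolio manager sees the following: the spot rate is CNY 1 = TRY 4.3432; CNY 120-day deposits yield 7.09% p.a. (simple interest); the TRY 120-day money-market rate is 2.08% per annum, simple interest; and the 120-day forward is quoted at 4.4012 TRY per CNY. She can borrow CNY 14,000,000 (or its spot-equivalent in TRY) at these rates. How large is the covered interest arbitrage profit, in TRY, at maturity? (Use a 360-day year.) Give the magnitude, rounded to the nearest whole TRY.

TRY 1,846,630

T = 120/360 years.
Keep in CNY, deliver into the forward: 14,000,000·1.0236333333·4.4012 = TRY 63,073,010.37.
Swap to TRY now, deposit: 14,000,000·4.3432·1.0069333333 = TRY 61,226,379.94.
The quoted forward overvalues CNY, so borrow TRY, buy CNY at spot, deposit the CNY at 7.09%, and sell the proceeds forward at 4.4012.
The gap between the two covered legs is TRY 1,846,630.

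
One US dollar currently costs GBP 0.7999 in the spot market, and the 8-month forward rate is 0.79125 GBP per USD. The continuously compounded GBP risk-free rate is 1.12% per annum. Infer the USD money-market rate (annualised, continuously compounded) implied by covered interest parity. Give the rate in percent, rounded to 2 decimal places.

T = 8/12 years.
CIP gives F = S · g_GBP/g_USD, so g_GBP/g_USD = 0.79125/0.7999 = 0.9891861.
The GBP side grows by e^(0.0112×8/12) = 1.0074946.
Hence g_USD = 1.0185087.
Take logs: ln 1.0185087 / (8/12) = 0.027509, so 2.75%.

2.75%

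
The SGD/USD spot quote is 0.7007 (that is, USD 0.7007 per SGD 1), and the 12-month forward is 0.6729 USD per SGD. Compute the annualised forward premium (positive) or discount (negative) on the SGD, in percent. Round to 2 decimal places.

T = 1 year.
(F − S)/S = (0.6729 − 0.7007)/0.7007 = -0.0396746.
Per annum: -0.0396746 / 1 = -0.039675 = -3.97%.

-3.97%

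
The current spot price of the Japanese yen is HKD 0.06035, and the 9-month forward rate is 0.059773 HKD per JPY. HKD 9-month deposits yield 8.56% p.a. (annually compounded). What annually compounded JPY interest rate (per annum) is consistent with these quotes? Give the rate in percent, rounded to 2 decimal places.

T = 9/12 years.
By CIP, F/S equals the HKD-to-JPY growth ratio: 0.059773/0.06035 = 0.9904391.
The HKD side grows by (1 + 0.0856)^(9/12) = 1.0635364.
That pins the JPY growth at 1.0738029.
Annualise: 1.0738029^(12/9) − 1 = 0.099595 = 9.96%.

9.96%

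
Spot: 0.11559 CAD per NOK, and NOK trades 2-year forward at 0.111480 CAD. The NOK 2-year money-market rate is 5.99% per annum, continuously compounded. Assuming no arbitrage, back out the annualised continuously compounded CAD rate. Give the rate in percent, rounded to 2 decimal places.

4.18%

T = 2 years.
By CIP, F/S equals the CAD-to-NOK growth ratio: 0.11148/0.11559 = 0.9644433.
The NOK side grows by e^(0.0599×2) = 1.1272714.
So the CAD growth factor = 1.0871893.
r = ln(1.0871893)/2 = 0.041798 → 4.18%.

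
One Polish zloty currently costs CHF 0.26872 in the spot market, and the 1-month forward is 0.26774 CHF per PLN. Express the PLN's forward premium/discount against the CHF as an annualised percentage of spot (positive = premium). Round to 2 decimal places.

T = 1/12 years.
Period premium: (0.26774 − 0.26872)/0.26872 = -0.0036469.
Annualise by dividing by T: -0.0036469 / (1/12) = -0.043763 → -4.38%.

-4.38%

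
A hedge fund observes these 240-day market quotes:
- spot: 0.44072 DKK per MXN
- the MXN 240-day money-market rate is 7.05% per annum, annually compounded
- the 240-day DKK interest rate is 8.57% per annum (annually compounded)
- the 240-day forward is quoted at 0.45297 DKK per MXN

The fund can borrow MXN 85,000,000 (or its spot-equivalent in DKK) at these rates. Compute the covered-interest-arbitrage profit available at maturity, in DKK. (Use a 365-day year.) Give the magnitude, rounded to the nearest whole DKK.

DKK 724,064

T = 240/365 years.
Route A — deposit MXN, sell forward: 85,000,000 × 1.0458135149 × 0.45297 = DKK 40,266,382.57.
Route B — convert at spot, deposit DKK: 85,000,000 × 0.44072 × 1.0555539647 = DKK 39,542,318.18.
The quoted forward overvalues MXN, so borrow DKK, buy MXN at spot, deposit the MXN at 7.05%, and sell the proceeds forward at 0.45297.
Arbitrage profit = |40,266,382.57 − 39,542,318.18| = DKK 724,064.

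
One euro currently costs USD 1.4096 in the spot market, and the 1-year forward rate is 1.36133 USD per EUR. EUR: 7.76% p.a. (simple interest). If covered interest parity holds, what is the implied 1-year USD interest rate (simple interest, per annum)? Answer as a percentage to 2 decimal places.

4.07%

T = 1 year.
F/S = 1.36133/1.4096 = 0.9657562 = (growth of USD) / (growth of EUR).
The EUR side grows by 1 + 0.0776×1 = 1.077600.
So the USD growth factor = 1.0406989.
r = (1.0406989 − 1)/1 = 0.040699 → 4.07%.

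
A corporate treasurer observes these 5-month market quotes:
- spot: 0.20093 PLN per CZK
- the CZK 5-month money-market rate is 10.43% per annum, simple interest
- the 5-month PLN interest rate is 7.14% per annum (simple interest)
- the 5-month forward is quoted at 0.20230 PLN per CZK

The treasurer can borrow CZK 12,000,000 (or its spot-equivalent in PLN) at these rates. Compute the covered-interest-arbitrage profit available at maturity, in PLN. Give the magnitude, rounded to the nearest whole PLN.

T = 5/12 years.
Route A — deposit CZK, sell forward: 12,000,000 × 1.043458333 × 0.20230 = PLN 2,533,099.45.
Route B — convert at spot, deposit PLN: 12,000,000 × 0.20093 × 1.029750 = PLN 2,482,892.01.
The quoted forward overvalues CZK, so borrow PLN, buy CZK at spot, deposit the CZK at 10.43%, and sell the proceeds forward at 0.20230.
The gap between the two covered legs is PLN 50,207.

PLN 50,207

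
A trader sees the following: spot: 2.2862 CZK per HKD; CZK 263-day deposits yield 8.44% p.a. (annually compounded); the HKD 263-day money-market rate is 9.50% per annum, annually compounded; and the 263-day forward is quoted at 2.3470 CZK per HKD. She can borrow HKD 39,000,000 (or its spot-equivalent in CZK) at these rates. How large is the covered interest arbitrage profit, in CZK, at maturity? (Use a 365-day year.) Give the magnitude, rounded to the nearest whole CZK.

T = 263/365 years.
Route A — deposit HKD, sell forward: 39,000,000 × 1.0675783615 × 2.3470 = CZK 97,718,650.16.
Route B — convert at spot, deposit CZK: 39,000,000 × 2.2862 × 1.0601217098 = CZK 94,522,359.86.
The quoted forward overvalues HKD, so borrow CZK, buy HKD at spot, deposit the HKD at 9.50%, and sell the proceeds forward at 2.3470.
Arbitrage profit = |97,718,650.16 − 94,522,359.86| = CZK 3,196,290.

CZK 3,196,290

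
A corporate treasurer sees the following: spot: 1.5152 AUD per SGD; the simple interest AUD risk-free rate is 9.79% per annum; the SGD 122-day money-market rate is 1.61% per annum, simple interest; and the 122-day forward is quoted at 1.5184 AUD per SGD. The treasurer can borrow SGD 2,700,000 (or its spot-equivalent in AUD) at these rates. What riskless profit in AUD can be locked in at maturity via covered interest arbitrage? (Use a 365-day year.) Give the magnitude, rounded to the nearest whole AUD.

AUD 103,168

T = 122/365 years.
Keep in SGD, deliver into the forward: 2,700,000·1.00538137·1.5184 = AUD 4,121,741.89.
Swap to AUD now, deposit: 2,700,000·1.5152·1.03272274 = AUD 4,224,910.04.
The quoted forward undervalues SGD, so borrow SGD, convert to AUD at spot, deposit the AUD at 9.79%, and buy SGD forward at 1.5184 to cover the loan.
Profit = 4,224,910.04 − 4,121,741.89 = AUD 103,168.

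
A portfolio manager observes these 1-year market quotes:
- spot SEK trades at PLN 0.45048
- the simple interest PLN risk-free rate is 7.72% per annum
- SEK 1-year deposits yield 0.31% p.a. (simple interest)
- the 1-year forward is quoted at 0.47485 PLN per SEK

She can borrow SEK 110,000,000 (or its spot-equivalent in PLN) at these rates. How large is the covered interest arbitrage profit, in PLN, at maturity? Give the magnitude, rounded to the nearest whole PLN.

T = 1 year.
Keep in SEK, deliver into the forward: 110,000,000·1.003100·0.47485 = PLN 52,395,423.85.
Swap to PLN now, deposit: 110,000,000·0.45048·1.077200 = PLN 53,378,276.16.
The quoted forward undervalues SEK, so borrow SEK, convert to PLN at spot, deposit the PLN at 7.72%, and buy SEK forward at 0.47485 to cover the loan.
Profit = 53,378,276.16 − 52,395,423.85 = PLN 982,852.

PLN 982,852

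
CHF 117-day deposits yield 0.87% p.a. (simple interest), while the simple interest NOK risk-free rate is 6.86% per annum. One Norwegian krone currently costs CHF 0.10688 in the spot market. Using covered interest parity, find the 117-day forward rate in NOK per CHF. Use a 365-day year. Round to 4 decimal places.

T = 117/365 years.
CHF growth factor: 1 + 0.0087×117/365 = 1.0027888.
Growth of 1 NOK over T: 1 + 0.0686×117/365 = 1.0219896.
Forward (CHF per NOK) = 0.10688 × 1.0027888 / 1.0219896 = 0.1048720.
Invert for NOK per CHF: 1 / 0.1048720 = 9.5354.

9.5354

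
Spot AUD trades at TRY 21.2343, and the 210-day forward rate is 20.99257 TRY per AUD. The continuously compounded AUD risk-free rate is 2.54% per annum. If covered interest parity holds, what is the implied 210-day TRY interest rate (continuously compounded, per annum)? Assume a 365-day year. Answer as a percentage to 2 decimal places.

0.55%

T = 210/365 years.
F/S = 20.99257/21.2343 = 0.9886161 = (growth of TRY) / (growth of AUD).
AUD growth factor: e^(0.0254×210/365) = 1.014721.
That pins the TRY growth at 1.0031695.
Take logs: ln 1.0031695 / (210/365) = 0.005500, so 0.55%.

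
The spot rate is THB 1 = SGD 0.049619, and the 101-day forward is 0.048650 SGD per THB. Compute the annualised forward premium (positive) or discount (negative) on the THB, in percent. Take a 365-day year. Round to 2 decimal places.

-7.06%

T = 101/365 years.
Period premium: (0.048650 − 0.049619)/0.049619 = -0.0195288.
Per annum: -0.0195288 / (101/365) = -0.070574 = -7.06%.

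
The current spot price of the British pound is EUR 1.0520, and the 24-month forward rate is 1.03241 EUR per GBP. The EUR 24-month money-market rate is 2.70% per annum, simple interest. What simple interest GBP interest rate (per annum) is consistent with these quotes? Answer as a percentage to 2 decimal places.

3.70%

T = 2 years.
F/S = 1.03241/1.052 = 0.9813783 = (growth of EUR) / (growth of GBP).
EUR growth factor: 1 + 0.0270×2 = 1.054000.
Hence g_GBP = 1.0739997.
(1.0739997 − 1)/T = 0.037000, i.e. 3.70%.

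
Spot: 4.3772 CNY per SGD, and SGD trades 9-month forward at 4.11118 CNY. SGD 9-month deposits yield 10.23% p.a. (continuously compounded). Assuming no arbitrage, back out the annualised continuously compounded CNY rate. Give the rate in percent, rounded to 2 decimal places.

T = 9/12 years.
CIP gives F = S · g_CNY/g_SGD, so g_CNY/g_SGD = 4.11118/4.3772 = 0.9392260.
The SGD side grows by e^(0.1023×9/12) = 1.0797451.
Hence g_CNY = 1.0141247.
Take logs: ln 1.0141247 / (9/12) = 0.018701, so 1.87%.

1.87%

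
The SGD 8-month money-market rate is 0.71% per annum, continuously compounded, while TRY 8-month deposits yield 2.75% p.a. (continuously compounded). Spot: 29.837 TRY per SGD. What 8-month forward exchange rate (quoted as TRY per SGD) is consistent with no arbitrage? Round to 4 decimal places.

T = 8/12 years.
TRY growth factor: e^(0.0275×8/12) = 1.01850242.
SGD accumulates by e^(0.0071×8/12) = 1.00474455.
CIP: F = S · (grow TRY)/(grow SGD) = 29.837 × 1.01850242/1.00474455 = 30.245555 TRY per SGD.

30.2456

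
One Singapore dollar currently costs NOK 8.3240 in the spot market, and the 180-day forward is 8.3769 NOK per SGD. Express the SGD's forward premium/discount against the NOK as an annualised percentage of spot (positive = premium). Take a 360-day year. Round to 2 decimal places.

+1.27%

T = 180/360 years.
Period premium: (8.3769 − 8.324)/8.324 = 0.0063551.
×(1/T) gives 1.27% p.a.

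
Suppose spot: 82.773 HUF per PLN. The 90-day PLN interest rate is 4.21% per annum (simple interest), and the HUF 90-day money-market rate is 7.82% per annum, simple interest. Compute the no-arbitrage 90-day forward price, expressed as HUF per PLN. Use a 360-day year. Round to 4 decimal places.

T = 90/360 years.
Growth of 1 HUF over T: 1 + 0.0782×90/360 = 1.019550.
PLN growth factor: 1 + 0.0421×90/360 = 1.010525.
Forward (HUF per PLN) = 82.773 × 1.019550 / 1.010525 = 83.512246.

83.5122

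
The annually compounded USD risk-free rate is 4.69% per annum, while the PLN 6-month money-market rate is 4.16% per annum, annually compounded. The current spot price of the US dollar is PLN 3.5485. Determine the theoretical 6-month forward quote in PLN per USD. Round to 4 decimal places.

T = 6/12 years.
Growth of 1 PLN over T: (1 + 0.0416)^(6/12) = 1.0205881.
USD accumulates by (1 + 0.0469)^(6/12) = 1.0231813.
So F = 3.5485 × 1.0205881 / 1.0231813 = 3.539507 (PLN/USD).

3.5395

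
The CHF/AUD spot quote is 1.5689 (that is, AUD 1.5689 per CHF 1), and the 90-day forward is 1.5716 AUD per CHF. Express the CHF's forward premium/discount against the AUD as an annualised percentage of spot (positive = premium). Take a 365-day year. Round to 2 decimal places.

T = 90/365 years.
CHF trades forward at +0.17210% vs spot over the period.
×(1/T) gives 0.70% p.a.

+0.70%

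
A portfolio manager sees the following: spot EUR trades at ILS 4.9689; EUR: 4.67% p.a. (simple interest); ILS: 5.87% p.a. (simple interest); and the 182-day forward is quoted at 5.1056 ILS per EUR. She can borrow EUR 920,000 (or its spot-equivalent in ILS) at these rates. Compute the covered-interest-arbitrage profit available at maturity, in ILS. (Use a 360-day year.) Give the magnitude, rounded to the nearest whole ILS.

T = 182/360 years.
Keep in EUR, deliver into the forward: 920,000·1.023609444·5.1056 = ILS 4,808,049.15.
Swap to ILS now, deposit: 920,000·4.9689·1.029676111 = ILS 4,707,049.02.
The quoted forward overvalues EUR, so borrow ILS, buy EUR at spot, deposit the EUR at 4.67%, and sell the proceeds forward at 5.1056.
The gap between the two covered legs is ILS 101,000.

ILS 101,000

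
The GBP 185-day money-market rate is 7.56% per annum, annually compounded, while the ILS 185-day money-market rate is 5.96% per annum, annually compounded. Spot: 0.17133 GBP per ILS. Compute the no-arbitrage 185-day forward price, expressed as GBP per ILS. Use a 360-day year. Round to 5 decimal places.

T = 185/360 years.
Growth of 1 GBP over T: (1 + 0.0756)^(185/360) = 1.0381617.
Growth of 1 ILS over T: (1 + 0.0596)^(185/360) = 1.0301967.
So F = 0.17133 × 1.0381617 / 1.0301967 = 0.1726546 (GBP/ILS).

0.17265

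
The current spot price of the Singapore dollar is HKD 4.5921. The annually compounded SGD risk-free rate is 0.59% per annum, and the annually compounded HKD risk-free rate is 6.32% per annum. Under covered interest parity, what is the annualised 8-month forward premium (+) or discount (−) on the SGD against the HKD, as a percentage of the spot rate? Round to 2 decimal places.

T = 8/12 years.
CIP forward (HKD per SGD) = 4.5921 × 1.0417016/1.0039295 = 4.7648743.
(F − S)/S ÷ T = (4.7648743 − 4.5921)/4.5921/(8/12) = 0.056436 → 5.64%.

+5.64%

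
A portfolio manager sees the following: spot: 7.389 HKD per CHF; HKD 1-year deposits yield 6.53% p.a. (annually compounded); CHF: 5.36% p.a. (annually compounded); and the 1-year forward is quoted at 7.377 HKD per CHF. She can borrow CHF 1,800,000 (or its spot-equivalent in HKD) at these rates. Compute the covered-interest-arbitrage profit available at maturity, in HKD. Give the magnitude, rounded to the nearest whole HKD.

T = 1 year.
Invest the CHF and cover forward: 1,800,000 × 1.053600 × 7.377 = HKD 13,990,332.96.
Convert at spot and invest in HKD: 1,800,000 × 7.389 × 1.065300 = HKD 14,168,703.06.
The quoted forward undervalues CHF, so borrow CHF, convert to HKD at spot, deposit the HKD at 6.53%, and buy CHF forward at 7.377 to cover the loan.
The gap between the two covered legs is HKD 178,370.

HKD 178,370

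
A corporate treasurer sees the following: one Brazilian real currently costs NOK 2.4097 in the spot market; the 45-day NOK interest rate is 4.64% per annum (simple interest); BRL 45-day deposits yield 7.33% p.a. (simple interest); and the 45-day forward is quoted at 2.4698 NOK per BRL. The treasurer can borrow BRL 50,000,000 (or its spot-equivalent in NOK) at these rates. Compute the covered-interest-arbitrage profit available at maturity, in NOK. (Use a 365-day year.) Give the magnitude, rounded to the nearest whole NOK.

NOK 3,431,737

T = 45/365 years.
Keep in BRL, deliver into the forward: 50,000,000·1.0090369863·2.4698 = NOK 124,605,977.44.
Swap to NOK now, deposit: 50,000,000·2.4097·1.00572054795 = NOK 121,174,240.22.
The quoted forward overvalues BRL, so borrow NOK, buy BRL at spot, deposit the BRL at 7.33%, and sell the proceeds forward at 2.4698.
The gap between the two covered legs is NOK 3,431,737.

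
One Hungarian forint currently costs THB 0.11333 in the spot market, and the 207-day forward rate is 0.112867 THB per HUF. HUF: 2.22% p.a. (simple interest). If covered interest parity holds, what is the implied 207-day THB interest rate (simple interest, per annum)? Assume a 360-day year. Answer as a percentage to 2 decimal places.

T = 207/360 years.
CIP gives F = S · g_THB/g_HUF, so g_THB/g_HUF = 0.112867/0.11333 = 0.9959146.
HUF growth factor: 1 + 0.0222×207/360 = 1.012765.
So the THB growth factor = 1.0086274.
r = (1.0086274 − 1)/(207/360) = 0.015004 → 1.50%.

1.50%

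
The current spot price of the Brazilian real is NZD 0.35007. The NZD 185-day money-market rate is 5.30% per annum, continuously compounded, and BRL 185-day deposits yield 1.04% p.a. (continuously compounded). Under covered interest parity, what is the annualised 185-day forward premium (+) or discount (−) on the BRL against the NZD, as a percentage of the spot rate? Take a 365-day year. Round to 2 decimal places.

+4.31%

T = 185/365 years.
F = S · g_NZD/g_BRL = 0.35007 × 1.0272271/1.0052852 = 0.35771082.
Annualised premium = (F − S)/S × (1/T) = (0.35771082 − 0.35007)/0.35007 ÷ (185/365) = 4.31%.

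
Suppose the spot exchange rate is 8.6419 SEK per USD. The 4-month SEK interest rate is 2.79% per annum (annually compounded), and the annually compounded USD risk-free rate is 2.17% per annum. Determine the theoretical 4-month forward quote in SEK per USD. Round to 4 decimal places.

8.6593

T = 4/12 years.
Growth of 1 SEK over T: (1 + 0.0279)^(4/12) = 1.0092148.
USD growth factor: (1 + 0.0217)^(4/12) = 1.0071816.
Forward (SEK per USD) = 8.6419 × 1.0092148 / 1.0071816 = 8.659345.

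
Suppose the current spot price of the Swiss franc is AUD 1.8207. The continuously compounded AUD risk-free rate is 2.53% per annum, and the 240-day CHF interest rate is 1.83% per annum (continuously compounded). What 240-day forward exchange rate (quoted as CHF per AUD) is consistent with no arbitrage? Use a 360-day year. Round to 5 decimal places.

T = 240/360 years.
Growth of 1 AUD over T: e^(0.0253×240/360) = 1.0170097.
Growth of 1 CHF over T: e^(0.0183×240/360) = 1.0122747.
So F = 1.8207 × 1.0170097 / 1.0122747 = 1.829216 (AUD/CHF).
Invert for CHF per AUD: 1 / 1.829216 = 0.54668.

0.54668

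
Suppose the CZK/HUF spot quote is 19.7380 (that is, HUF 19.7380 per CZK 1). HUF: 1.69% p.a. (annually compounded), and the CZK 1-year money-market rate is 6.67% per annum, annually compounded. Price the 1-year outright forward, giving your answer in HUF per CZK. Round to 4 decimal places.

18.8165

T = 1 year.
Growth of 1 HUF over T: (1 + 0.0169)^1 = 1.016900.
CZK growth factor: (1 + 0.0667)^1 = 1.066700.
Forward (HUF per CZK) = 19.738 × 1.016900 / 1.066700 = 18.816511.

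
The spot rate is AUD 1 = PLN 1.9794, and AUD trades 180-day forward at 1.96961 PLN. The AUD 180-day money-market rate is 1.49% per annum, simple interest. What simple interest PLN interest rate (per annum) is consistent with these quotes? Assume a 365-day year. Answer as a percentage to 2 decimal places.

T = 180/365 years.
F/S = 1.96961/1.9794 = 0.9950541 = (growth of PLN) / (growth of AUD).
The AUD side grows by 1 + 0.0149×180/365 = 1.0073479.
That pins the PLN growth at 1.0023657.
(1.0023657 − 1)/T = 0.004797, i.e. 0.48%.

0.48%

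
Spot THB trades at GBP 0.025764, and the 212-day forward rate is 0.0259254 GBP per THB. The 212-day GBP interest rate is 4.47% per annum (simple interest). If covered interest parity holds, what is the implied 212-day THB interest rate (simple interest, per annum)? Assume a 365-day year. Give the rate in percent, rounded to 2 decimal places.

T = 212/365 years.
By CIP, F/S equals the GBP-to-THB growth ratio: 0.0259254/0.025764 = 1.0062646.
GBP growth factor: 1 + 0.0447×212/365 = 1.0259627.
Hence g_THB = 1.0195755.
(1.0195755 − 1)/T = 0.033703, i.e. 3.37%.

3.37%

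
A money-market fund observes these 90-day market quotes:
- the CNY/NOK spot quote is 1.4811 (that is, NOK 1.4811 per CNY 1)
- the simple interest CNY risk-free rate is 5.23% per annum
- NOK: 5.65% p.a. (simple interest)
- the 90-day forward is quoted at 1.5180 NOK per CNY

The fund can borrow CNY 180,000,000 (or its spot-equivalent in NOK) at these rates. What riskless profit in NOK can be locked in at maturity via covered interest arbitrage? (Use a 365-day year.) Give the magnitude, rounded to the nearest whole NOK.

NOK 6,451,561

T = 90/365 years.
Keep in CNY, deliver into the forward: 180,000,000·1.01289589041·1.5180 = NOK 276,763,673.10.
Swap to NOK now, deposit: 180,000,000·1.4811·1.01393150685 = NOK 270,312,111.86.
The quoted forward overvalues CNY, so borrow NOK, buy CNY at spot, deposit the CNY at 5.23%, and sell the proceeds forward at 1.5180.
Arbitrage profit = |276,763,673.10 − 270,312,111.86| = NOK 6,451,561.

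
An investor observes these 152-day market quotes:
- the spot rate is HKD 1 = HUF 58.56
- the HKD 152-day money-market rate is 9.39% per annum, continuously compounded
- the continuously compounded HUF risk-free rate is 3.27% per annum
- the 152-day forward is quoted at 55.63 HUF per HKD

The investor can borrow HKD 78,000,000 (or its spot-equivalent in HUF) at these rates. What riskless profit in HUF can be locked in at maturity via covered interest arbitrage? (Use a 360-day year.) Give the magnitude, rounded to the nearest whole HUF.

HUF 116,553,588

T = 152/360 years.
Invest the HKD and cover forward: 78,000,000 × 1.040443086014 × 55.63 = HUF 4,514,628,212.25.
Convert at spot and invest in HUF: 78,000,000 × 58.56 × 1.013902418854 = HUF 4,631,181,800.55.
The quoted forward undervalues HKD, so borrow HKD, convert to HUF at spot, deposit the HUF at 3.27%, and buy HKD forward at 55.63 to cover the loan.
The gap between the two covered legs is HUF 116,553,588.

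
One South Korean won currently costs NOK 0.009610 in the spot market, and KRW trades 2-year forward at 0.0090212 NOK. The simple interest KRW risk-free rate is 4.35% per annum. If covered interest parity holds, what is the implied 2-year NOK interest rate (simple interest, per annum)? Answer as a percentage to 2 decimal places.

1.02%

T = 2 years.
CIP gives F = S · g_NOK/g_KRW, so g_NOK/g_KRW = 0.0090212/0.00961 = 0.9387305.
KRW growth factor: 1 + 0.0435×2 = 1.087000.
That pins the NOK growth at 1.0204001.
(1.0204001 − 1)/T = 0.010200, i.e. 1.02%.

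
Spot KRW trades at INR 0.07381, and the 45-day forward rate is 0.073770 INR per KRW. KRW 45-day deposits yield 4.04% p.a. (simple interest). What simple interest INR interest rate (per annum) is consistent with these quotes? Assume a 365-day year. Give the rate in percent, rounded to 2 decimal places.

3.60%

T = 45/365 years.
By CIP, F/S equals the INR-to-KRW growth ratio: 0.07377/0.07381 = 0.9994581.
KRW growth factor: 1 + 0.0404×45/365 = 1.0049808.
Hence g_INR = 1.0044362.
r = (1.0044362 − 1)/(45/365) = 0.035983 → 3.60%.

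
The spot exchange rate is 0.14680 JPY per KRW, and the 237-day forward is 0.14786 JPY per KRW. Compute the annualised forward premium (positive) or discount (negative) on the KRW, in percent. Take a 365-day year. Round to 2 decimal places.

T = 237/365 years.
(F − S)/S = (0.14786 − 0.1468)/0.1468 = 0.0072207.
Annualise by dividing by T: 0.0072207 / (237/365) = 0.011120 → 1.11%.

+1.11%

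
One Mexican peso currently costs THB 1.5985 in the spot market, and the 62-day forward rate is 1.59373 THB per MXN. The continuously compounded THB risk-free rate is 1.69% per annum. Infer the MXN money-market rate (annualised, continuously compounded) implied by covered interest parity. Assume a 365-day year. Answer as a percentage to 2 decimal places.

3.45%

T = 62/365 years.
F/S = 1.59373/1.5985 = 0.9970160 = (growth of THB) / (growth of MXN).
The THB side grows by e^(0.0169×62/365) = 1.0028748.
Hence g_MXN = 1.0058763.
Take logs: ln 1.0058763 / (62/365) = 0.034493, so 3.45%.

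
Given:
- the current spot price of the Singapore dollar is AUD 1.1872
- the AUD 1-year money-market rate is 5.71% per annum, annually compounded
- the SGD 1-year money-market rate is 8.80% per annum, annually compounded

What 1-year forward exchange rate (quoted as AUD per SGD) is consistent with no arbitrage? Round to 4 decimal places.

1.1535

T = 1 year.
Growth of 1 AUD over T: (1 + 0.0571)^1 = 1.057100.
Growth of 1 SGD over T: (1 + 0.0880)^1 = 1.088000.
CIP: F = S · (grow AUD)/(grow SGD) = 1.1872 × 1.057100/1.088000 = 1.153483 AUD per SGD.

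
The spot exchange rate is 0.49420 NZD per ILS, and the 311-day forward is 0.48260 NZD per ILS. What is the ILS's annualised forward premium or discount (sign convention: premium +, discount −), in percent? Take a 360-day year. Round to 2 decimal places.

T = 311/360 years.
(F − S)/S = (0.48260 − 0.4942)/0.4942 = -0.0234723.
Annualise by dividing by T: -0.0234723 / (311/360) = -0.027171 → -2.72%.

-2.72%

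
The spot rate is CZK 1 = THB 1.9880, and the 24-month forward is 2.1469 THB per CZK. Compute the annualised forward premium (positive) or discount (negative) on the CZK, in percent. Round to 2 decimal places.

+4.00%

T = 2 years.
(F − S)/S = (2.1469 − 1.988)/1.988 = 0.0799296.
Per annum: 0.0799296 / 2 = 0.039965 = 4.00%.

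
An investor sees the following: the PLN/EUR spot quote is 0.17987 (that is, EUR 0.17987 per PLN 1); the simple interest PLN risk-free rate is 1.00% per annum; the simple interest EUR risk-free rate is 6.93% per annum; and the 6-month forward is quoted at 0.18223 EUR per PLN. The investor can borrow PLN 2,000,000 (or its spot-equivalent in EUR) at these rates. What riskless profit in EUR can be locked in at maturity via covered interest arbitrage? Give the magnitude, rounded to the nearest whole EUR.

EUR 5,923

T = 6/12 years.
Keep in PLN, deliver into the forward: 2,000,000·1.005000·0.18223 = EUR 366,282.30.
Swap to EUR now, deposit: 2,000,000·0.17987·1.034650 = EUR 372,204.99.
The quoted forward undervalues PLN, so borrow PLN, convert to EUR at spot, deposit the EUR at 6.93%, and buy PLN forward at 0.18223 to cover the loan.
Profit = 372,204.99 − 366,282.30 = EUR 5,923.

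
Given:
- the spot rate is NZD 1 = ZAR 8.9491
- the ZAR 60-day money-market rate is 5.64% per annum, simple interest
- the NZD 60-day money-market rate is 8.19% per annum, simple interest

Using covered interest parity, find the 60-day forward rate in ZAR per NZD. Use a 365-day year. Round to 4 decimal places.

8.9121

T = 60/365 years.
Growth of 1 ZAR over T: 1 + 0.0564×60/365 = 1.0092712.
NZD growth factor: 1 + 0.0819×60/365 = 1.013463.
So F = 8.9491 × 1.0092712 / 1.013463 = 8.912085 (ZAR/NZD).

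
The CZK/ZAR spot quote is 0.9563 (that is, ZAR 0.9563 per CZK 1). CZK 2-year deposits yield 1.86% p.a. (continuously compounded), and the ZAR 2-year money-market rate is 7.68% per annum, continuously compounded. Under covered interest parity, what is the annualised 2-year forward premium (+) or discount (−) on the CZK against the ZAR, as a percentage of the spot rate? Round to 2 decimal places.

T = 2 years.
F = S · g_ZAR/g_CZK = 0.9563 × 1.1660244/1.0379006 = 1.0743506.
(F − S)/S ÷ T = (1.0743506 − 0.9563)/0.9563/2 = 0.061723 → 6.17%.

+6.17%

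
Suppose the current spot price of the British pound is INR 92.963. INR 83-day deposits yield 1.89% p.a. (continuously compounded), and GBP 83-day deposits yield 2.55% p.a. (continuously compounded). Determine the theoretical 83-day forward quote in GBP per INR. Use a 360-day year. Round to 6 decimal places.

T = 83/360 years.
INR growth factor: e^(0.0189×83/360) = 1.004367.
GBP accumulates by e^(0.0255×83/360) = 1.0058965.
So F = 92.963 × 1.004367 / 1.0058965 = 92.82165 (INR/GBP).
Invert for GBP per INR: 1 / 92.82165 = 0.010773.

0.010773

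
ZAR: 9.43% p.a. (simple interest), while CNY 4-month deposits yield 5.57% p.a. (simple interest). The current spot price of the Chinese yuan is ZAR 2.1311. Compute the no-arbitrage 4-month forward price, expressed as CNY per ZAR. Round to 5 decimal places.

0.46339

T = 4/12 years.
ZAR accumulates by 1 + 0.0943×4/12 = 1.0314333.
CNY accumulates by 1 + 0.0557×4/12 = 1.0185667.
CIP: F = S · (grow ZAR)/(grow CNY) = 2.1311 × 1.0314333/1.0185667 = 2.158020 ZAR per CNY.
Quoted the other way: 1/2.158020 = 0.46339 CNY per ZAR.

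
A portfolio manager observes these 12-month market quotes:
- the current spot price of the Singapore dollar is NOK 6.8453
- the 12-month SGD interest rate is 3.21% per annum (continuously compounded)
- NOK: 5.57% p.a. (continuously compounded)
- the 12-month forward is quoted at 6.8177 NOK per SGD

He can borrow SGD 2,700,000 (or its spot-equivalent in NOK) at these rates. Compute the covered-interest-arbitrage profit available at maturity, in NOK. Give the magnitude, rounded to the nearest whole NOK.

NOK 532,719

T = 1 year.
Invest the SGD and cover forward: 2,700,000 × 1.0326207622 × 6.8177 = NOK 19,008,266.14.
Convert at spot and invest in NOK: 2,700,000 × 6.8453 × 1.057280452 = NOK 19,540,985.07.
The quoted forward undervalues SGD, so borrow SGD, convert to NOK at spot, deposit the NOK at 5.57%, and buy SGD forward at 6.8177 to cover the loan.
Arbitrage profit = |19,008,266.14 − 19,540,985.07| = NOK 532,719.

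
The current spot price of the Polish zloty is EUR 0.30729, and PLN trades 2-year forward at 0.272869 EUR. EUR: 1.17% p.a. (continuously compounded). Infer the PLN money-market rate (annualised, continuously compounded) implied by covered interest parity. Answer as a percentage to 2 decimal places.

7.11%

T = 2 years.
By CIP, F/S equals the EUR-to-PLN growth ratio: 0.272869/0.30729 = 0.8879853.
EUR growth factor: e^(0.0117×2) = 1.0236759.
Hence g_PLN = 1.1528073.
Take logs: ln 1.1528073 / 2 = 0.071100, so 7.11%.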